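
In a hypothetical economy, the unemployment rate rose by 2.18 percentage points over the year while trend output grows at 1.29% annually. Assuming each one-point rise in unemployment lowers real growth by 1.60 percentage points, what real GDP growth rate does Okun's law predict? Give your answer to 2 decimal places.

-2.20%

Growth-rate Okun's law: g_Y = g_Y* - β × Δu.
g_Y = 1.29 - 1.60 × (2.18) = 1.29 - 3.488 = -2.198%, i.e. -2.20% to 2 d.p.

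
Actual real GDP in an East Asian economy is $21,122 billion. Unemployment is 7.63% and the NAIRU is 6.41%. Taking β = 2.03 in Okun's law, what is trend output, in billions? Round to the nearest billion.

$21,658 billion

Unemployment gap = 7.63 - 6.41 = 1.22 points, so output gap = -2.03 × 1.22 = -2.4766%.
Since Y = Y* × (1 + gap/100), Y* = 21122/0.975234 ≈ 21658 billion.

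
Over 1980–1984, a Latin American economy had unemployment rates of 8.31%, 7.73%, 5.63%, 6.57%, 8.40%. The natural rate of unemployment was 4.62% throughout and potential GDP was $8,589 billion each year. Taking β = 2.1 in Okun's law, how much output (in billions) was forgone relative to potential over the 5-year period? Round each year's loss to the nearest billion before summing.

$2,443 billion

Year 1980: gap = -2.1 × (8.31 - 4.62) = -7.749%, loss ≈ 8589 × 7.749/100 ≈ 666.
Year 1981: gap = -2.1 × (7.73 - 4.62) = -6.531%, loss ≈ 8589 × 6.531/100 ≈ 561.
Year 1982: gap = -2.1 × (5.63 - 4.62) = -2.121%, loss ≈ 8589 × 2.121/100 ≈ 182.
Year 1983: gap = -2.1 × (6.57 - 4.62) = -4.095%, loss ≈ 8589 × 4.095/100 ≈ 352.
Year 1984: gap = -2.1 × (8.4 - 4.62) = -7.938%, loss ≈ 8589 × 7.938/100 ≈ 682.
Total lost output = 666 + 561 + 182 + 352 + 682 = 2443 billion.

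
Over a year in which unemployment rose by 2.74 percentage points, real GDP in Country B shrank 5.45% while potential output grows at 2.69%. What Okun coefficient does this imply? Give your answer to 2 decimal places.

β ≈ 2.97

Growth form: g_Y = g_Y* - β × Δu, so β = (g_Y* - g_Y)/Δu.
β = (2.69 + 5.45)/2.74 = 8.14/2.74 = 2.97.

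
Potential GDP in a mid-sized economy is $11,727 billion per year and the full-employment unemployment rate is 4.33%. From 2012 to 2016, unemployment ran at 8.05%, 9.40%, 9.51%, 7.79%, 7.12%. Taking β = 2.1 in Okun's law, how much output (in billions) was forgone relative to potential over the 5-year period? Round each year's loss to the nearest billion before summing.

$4,980 billion

Year 2012: gap = -2.1 × (8.05 - 4.33) = -7.812%, loss ≈ 11727 × 7.812/100 ≈ 916.
Year 2013: gap = -2.1 × (9.4 - 4.33) = -10.647%, loss ≈ 11727 × 10.647/100 ≈ 1249.
Year 2014: gap = -2.1 × (9.51 - 4.33) = -10.878%, loss ≈ 11727 × 10.878/100 ≈ 1276.
Year 2015: gap = -2.1 × (7.79 - 4.33) = -7.266%, loss ≈ 11727 × 7.266/100 ≈ 852.
Year 2016: gap = -2.1 × (7.12 - 4.33) = -5.859%, loss ≈ 11727 × 5.859/100 ≈ 687.
Total lost output = 916 + 1249 + 1276 + 852 + 687 = 4980 billion.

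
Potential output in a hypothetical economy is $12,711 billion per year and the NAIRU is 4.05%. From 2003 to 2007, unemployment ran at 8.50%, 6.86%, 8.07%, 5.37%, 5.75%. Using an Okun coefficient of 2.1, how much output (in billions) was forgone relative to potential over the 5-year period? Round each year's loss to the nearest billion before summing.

$3,817 billion

Year 2003: gap = -2.1 × (8.5 - 4.05) = -9.345%, loss ≈ 12711 × 9.345/100 ≈ 1188.
Year 2004: gap = -2.1 × (6.86 - 4.05) = -5.901%, loss ≈ 12711 × 5.901/100 ≈ 750.
Year 2005: gap = -2.1 × (8.07 - 4.05) = -8.442%, loss ≈ 12711 × 8.442/100 ≈ 1073.
Year 2006: gap = -2.1 × (5.37 - 4.05) = -2.772%, loss ≈ 12711 × 2.772/100 ≈ 352.
Year 2007: gap = -2.1 × (5.75 - 4.05) = -3.57%, loss ≈ 12711 × 3.57/100 ≈ 454.
Total lost output = 1188 + 750 + 1073 + 352 + 454 = 3817 billion.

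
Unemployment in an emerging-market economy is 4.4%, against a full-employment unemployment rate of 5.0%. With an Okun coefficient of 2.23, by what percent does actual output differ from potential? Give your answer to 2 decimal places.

The unemployment gap is 4.4 - 5 = -0.6 percentage points.
Okun's law gives an output gap of -2.23 × (-0.6) = 1.338%, i.e. 1.34% above potential.

1.34%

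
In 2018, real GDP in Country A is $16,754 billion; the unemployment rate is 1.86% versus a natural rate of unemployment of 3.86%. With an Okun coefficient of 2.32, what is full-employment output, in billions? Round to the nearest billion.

$16,011 billion

Unemployment gap = 1.86 - 3.86 = -2 points, so output gap = -2.32 × (-2) = 4.64%.
Since Y = Y* × (1 + gap/100), Y* = 16754/1.0464 ≈ 16011 billion.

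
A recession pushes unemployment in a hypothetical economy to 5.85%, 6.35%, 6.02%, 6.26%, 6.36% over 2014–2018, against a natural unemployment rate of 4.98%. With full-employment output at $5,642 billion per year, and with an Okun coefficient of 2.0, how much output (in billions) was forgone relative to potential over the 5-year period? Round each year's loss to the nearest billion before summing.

Year 2014: gap = -2.0 × (5.85 - 4.98) = -1.74%, loss ≈ 5642 × 1.74/100 ≈ 98.
Year 2015: gap = -2.0 × (6.35 - 4.98) = -2.74%, loss ≈ 5642 × 2.74/100 ≈ 155.
Year 2016: gap = -2.0 × (6.02 - 4.98) = -2.08%, loss ≈ 5642 × 2.08/100 ≈ 117.
Year 2017: gap = -2.0 × (6.26 - 4.98) = -2.56%, loss ≈ 5642 × 2.56/100 ≈ 144.
Year 2018: gap = -2.0 × (6.36 - 4.98) = -2.76%, loss ≈ 5642 × 2.76/100 ≈ 156.
Total lost output = 98 + 155 + 117 + 144 + 156 = 670 billion.

$670 billion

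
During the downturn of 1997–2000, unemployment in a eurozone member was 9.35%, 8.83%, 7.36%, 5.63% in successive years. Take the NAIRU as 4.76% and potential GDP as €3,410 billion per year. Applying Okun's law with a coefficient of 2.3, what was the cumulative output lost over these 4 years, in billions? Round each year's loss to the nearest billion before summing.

€951 billion

Year 1997: gap = -2.3 × (9.35 - 4.76) = -10.557%, loss ≈ 3410 × 10.557/100 ≈ 360.
Year 1998: gap = -2.3 × (8.83 - 4.76) = -9.361%, loss ≈ 3410 × 9.361/100 ≈ 319.
Year 1999: gap = -2.3 × (7.36 - 4.76) = -5.98%, loss ≈ 3410 × 5.98/100 ≈ 204.
Year 2000: gap = -2.3 × (5.63 - 4.76) = -2.001%, loss ≈ 3410 × 2.001/100 ≈ 68.
Total lost output = 360 + 319 + 204 + 68 = 951 billion.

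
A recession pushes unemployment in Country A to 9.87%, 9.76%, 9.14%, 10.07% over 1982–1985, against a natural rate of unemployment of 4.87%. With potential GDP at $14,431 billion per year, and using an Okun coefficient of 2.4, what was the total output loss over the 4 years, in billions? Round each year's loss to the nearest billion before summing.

Year 1982: gap = -2.4 × (9.87 - 4.87) = -12%, loss ≈ 14431 × 12/100 ≈ 1732.
Year 1983: gap = -2.4 × (9.76 - 4.87) = -11.736%, loss ≈ 14431 × 11.736/100 ≈ 1694.
Year 1984: gap = -2.4 × (9.14 - 4.87) = -10.248%, loss ≈ 14431 × 10.248/100 ≈ 1479.
Year 1985: gap = -2.4 × (10.07 - 4.87) = -12.48%, loss ≈ 14431 × 12.48/100 ≈ 1801.
Total lost output = 1732 + 1694 + 1479 + 1801 = 6706 billion.

$6,706 billion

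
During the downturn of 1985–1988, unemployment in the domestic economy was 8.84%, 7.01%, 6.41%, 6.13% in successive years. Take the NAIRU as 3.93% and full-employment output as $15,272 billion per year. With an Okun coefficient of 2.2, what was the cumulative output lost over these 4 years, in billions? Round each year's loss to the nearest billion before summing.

$4,257 billion

Year 1985: gap = -2.2 × (8.84 - 3.93) = -10.802%, loss ≈ 15272 × 10.802/100 ≈ 1650.
Year 1986: gap = -2.2 × (7.01 - 3.93) = -6.776%, loss ≈ 15272 × 6.776/100 ≈ 1035.
Year 1987: gap = -2.2 × (6.41 - 3.93) = -5.456%, loss ≈ 15272 × 5.456/100 ≈ 833.
Year 1988: gap = -2.2 × (6.13 - 3.93) = -4.84%, loss ≈ 15272 × 4.84/100 ≈ 739.
Total lost output = 1650 + 1035 + 833 + 739 = 4257 billion.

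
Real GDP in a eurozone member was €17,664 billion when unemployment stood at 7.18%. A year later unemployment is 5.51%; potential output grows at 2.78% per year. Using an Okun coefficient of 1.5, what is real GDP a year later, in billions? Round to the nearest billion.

Δu = 5.51 - 7.18 = -1.67 points.
Okun's law (growth form): g_Y = g_Y* - β × Δu = 2.78 - 1.5 × (-1.67) = 2.78 + 2.505 = 5.285%.
Real GDP in the next year = 17664 × (1 + 5.285/100) = 17664 × 1.05285 ≈ 18598 billion.

€18,598 billion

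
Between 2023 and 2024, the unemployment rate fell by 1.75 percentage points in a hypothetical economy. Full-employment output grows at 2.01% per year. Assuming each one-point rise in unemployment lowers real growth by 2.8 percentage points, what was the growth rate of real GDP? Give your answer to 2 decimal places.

Growth-rate Okun's law: g_Y = g_Y* - β × Δu.
g_Y = 2.01 - 2.8 × (-1.75) = 2.01 + 4.9 = 6.91%, i.e. 6.91% to 2 d.p.

6.91%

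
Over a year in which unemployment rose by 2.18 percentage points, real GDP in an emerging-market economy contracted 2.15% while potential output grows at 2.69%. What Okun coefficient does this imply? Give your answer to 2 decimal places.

Growth form: g_Y = g_Y* - β × Δu, so β = (g_Y* - g_Y)/Δu.
β = (2.69 + 2.15)/2.18 = 4.84/2.18 = 2.22.

β ≈ 2.22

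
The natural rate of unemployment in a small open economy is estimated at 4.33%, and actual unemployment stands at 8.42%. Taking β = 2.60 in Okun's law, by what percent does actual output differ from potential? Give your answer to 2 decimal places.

-10.63%

The unemployment gap is 8.42 - 4.33 = 4.09 percentage points.
Okun's law gives an output gap of -2.6 × 4.09 = -10.634%, i.e. 10.63% below potential.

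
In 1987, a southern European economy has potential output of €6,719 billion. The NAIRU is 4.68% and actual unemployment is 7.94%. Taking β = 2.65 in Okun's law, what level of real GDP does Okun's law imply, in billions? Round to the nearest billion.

Unemployment gap = 7.94 - 4.68 = 3.26 points, so the output gap is -2.65 × 3.26 = -8.639%.
Actual GDP = 6719 × (1 - 8.639/100) = 6719 × 0.91361 ≈ 6139 billion.

€6,139 billion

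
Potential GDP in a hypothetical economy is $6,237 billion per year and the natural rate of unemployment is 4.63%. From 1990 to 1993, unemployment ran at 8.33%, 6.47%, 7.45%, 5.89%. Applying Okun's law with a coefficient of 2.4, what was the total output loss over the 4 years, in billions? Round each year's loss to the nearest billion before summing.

$1,440 billion

Year 1990: gap = -2.4 × (8.33 - 4.63) = -8.88%, loss ≈ 6237 × 8.88/100 ≈ 554.
Year 1991: gap = -2.4 × (6.47 - 4.63) = -4.416%, loss ≈ 6237 × 4.416/100 ≈ 275.
Year 1992: gap = -2.4 × (7.45 - 4.63) = -6.768%, loss ≈ 6237 × 6.768/100 ≈ 422.
Year 1993: gap = -2.4 × (5.89 - 4.63) = -3.024%, loss ≈ 6237 × 3.024/100 ≈ 189.
Total lost output = 554 + 275 + 422 + 189 = 1440 billion.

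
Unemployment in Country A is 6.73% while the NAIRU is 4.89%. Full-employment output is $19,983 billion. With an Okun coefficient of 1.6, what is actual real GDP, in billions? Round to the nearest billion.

Unemployment gap = 6.73 - 4.89 = 1.84 points, so the output gap is -1.6 × 1.84 = -2.944%.
Actual GDP = 19983 × (1 - 2.944/100) = 19983 × 0.97056 ≈ 19395 billion.

$19,395 billion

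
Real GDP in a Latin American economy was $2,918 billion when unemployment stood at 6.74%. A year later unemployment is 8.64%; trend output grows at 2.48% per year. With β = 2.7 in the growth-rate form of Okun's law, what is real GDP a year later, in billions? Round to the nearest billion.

Δu = 8.64 - 6.74 = 1.9 points.
Okun's law (growth form): g_Y = g_Y* - β × Δu = 2.48 - 2.7 × (1.90) = 2.48 - 5.13 = -2.65%.
Real GDP in the next year = 2918 × (1 - 2.65/100) = 2918 × 0.9735 ≈ 2841 billion.

$2,841 billion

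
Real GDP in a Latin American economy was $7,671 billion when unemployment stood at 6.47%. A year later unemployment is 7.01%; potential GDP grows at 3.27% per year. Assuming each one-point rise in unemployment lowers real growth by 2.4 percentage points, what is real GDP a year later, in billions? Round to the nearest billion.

$7,822 billion

Δu = 7.01 - 6.47 = 0.54 points.
Okun's law (growth form): g_Y = g_Y* - β × Δu = 3.27 - 2.4 × (0.54) = 3.27 - 1.296 = 1.974%.
Real GDP in the next year = 7671 × (1 + 1.974/100) = 7671 × 1.01974 ≈ 7822 billion.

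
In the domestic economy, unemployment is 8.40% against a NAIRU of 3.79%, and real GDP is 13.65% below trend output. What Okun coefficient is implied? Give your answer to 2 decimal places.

β ≈ 2.96

Okun's law: output gap = -β × (u - u*).
-13.65 = -β × (8.4 - 3.79) = -β × 4.61, so β = 13.65/4.61 = 2.96.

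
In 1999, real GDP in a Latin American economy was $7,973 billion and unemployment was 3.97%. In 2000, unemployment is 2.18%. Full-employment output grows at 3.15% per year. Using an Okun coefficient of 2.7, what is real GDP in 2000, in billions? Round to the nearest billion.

$8,609 billion

Δu = 2.18 - 3.97 = -1.79 points.
Okun's law (growth form): g_Y = g_Y* - β × Δu = 3.15 - 2.7 × (-1.79) = 3.15 + 4.833 = 7.983%.
Real GDP in the next year = 7973 × (1 + 7.983/100) = 7973 × 1.07983 ≈ 8609 billion.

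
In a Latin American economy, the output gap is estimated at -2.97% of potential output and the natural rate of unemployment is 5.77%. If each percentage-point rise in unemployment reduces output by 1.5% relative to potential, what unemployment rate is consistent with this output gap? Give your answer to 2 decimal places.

7.75%

From Okun's law, u - u* = -(output gap)/β = -(-2.97)/1.5 = 1.98 points.
So u = 5.77 + 1.98 = 7.75%.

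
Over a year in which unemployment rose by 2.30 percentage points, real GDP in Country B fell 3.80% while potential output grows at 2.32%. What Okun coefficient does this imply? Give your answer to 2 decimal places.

β ≈ 2.66

Growth form: g_Y = g_Y* - β × Δu, so β = (g_Y* - g_Y)/Δu.
β = (2.32 + 3.8)/2.30 = 6.12/2.30 = 2.66.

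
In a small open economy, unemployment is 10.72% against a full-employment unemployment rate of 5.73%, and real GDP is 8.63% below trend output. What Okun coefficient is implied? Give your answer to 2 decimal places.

β ≈ 1.73

Okun's law: output gap = -β × (u - u*).
-8.63 = -β × (10.72 - 5.73) = -β × 4.99, so β = 8.63/4.99 = 1.73.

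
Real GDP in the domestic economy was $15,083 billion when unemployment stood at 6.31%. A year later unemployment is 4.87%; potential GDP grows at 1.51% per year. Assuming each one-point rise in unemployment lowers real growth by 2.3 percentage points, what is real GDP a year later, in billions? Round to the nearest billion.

$15,810 billion

Δu = 4.87 - 6.31 = -1.44 points.
Okun's law (growth form): g_Y = g_Y* - β × Δu = 1.51 - 2.3 × (-1.44) = 1.51 + 3.312 = 4.822%.
Real GDP in the next year = 15083 × (1 + 4.822/100) = 15083 × 1.04822 ≈ 15810 billion.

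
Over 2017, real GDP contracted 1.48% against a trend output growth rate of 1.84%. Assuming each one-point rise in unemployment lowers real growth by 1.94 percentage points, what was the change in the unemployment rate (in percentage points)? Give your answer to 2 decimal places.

Growth-rate Okun's law: g_Y = g_Y* - β × Δu, so Δu = (g_Y* - g_Y)/β.
Δu = (1.84 + 1.48)/1.94 = 3.32/1.94 = 1.71 percentage points.

1.71 percentage points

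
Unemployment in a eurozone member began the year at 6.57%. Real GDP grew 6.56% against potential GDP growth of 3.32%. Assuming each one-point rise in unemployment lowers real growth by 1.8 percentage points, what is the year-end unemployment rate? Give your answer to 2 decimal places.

4.77%

Growth-rate Okun's law: g_Y = g_Y* - β × Δu, so Δu = (g_Y* - g_Y)/β.
Δu = (3.32 - 6.56)/1.8 = -3.24/1.8 = -1.80 percentage points.
Year-end unemployment = 6.57 - 1.8 = 4.77%.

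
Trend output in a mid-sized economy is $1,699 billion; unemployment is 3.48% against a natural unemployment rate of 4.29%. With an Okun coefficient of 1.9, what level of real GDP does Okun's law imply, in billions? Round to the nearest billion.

Unemployment gap = 3.48 - 4.29 = -0.81 points, so the output gap is -1.9 × (-0.81) = 1.539%.
Actual GDP = 1699 × (1 + 1.539/100) = 1699 × 1.01539 ≈ 1725 billion.

$1,725 billion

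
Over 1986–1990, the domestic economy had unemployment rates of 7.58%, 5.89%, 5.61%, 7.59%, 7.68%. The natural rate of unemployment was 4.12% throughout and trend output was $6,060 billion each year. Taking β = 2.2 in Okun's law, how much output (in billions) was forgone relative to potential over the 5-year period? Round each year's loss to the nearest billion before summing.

Year 1986: gap = -2.2 × (7.58 - 4.12) = -7.612%, loss ≈ 6060 × 7.612/100 ≈ 461.
Year 1987: gap = -2.2 × (5.89 - 4.12) = -3.894%, loss ≈ 6060 × 3.894/100 ≈ 236.
Year 1988: gap = -2.2 × (5.61 - 4.12) = -3.278%, loss ≈ 6060 × 3.278/100 ≈ 199.
Year 1989: gap = -2.2 × (7.59 - 4.12) = -7.634%, loss ≈ 6060 × 7.634/100 ≈ 463.
Year 1990: gap = -2.2 × (7.68 - 4.12) = -7.832%, loss ≈ 6060 × 7.832/100 ≈ 475.
Total lost output = 461 + 236 + 199 + 463 + 475 = 1834 billion.

$1,834 billion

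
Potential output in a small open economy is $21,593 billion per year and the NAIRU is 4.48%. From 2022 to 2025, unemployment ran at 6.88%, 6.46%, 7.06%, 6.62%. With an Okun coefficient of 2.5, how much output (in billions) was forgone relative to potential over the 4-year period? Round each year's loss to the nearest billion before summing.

$4,913 billion

Year 2022: gap = -2.5 × (6.88 - 4.48) = -6%, loss ≈ 21593 × 6/100 ≈ 1296.
Year 2023: gap = -2.5 × (6.46 - 4.48) = -4.95%, loss ≈ 21593 × 4.95/100 ≈ 1069.
Year 2024: gap = -2.5 × (7.06 - 4.48) = -6.45%, loss ≈ 21593 × 6.45/100 ≈ 1393.
Year 2025: gap = -2.5 × (6.62 - 4.48) = -5.35%, loss ≈ 21593 × 5.35/100 ≈ 1155.
Total lost output = 1296 + 1069 + 1393 + 1155 = 4913 billion.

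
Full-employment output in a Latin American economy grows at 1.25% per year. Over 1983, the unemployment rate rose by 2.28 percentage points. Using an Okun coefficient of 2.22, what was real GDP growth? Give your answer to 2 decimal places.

-3.81%

Growth-rate Okun's law: g_Y = g_Y* - β × Δu.
g_Y = 1.25 - 2.22 × (2.28) = 1.25 - 5.0616 = -3.8116%, i.e. -3.81% to 2 d.p.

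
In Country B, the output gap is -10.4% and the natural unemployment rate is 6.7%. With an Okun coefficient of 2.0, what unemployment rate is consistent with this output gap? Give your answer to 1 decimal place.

11.9%

From Okun's law, u - u* = -(output gap)/β = -(-10.4)/2.0 = 5.2 points.
So u = 6.7 + 5.2 = 11.9%.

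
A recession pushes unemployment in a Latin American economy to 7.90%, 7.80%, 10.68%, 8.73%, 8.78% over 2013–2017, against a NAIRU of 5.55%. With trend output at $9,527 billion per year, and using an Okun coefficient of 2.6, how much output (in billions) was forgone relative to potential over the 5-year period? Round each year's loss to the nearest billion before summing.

$3,998 billion

Year 2013: gap = -2.6 × (7.9 - 5.55) = -6.11%, loss ≈ 9527 × 6.11/100 ≈ 582.
Year 2014: gap = -2.6 × (7.8 - 5.55) = -5.85%, loss ≈ 9527 × 5.85/100 ≈ 557.
Year 2015: gap = -2.6 × (10.68 - 5.55) = -13.338%, loss ≈ 9527 × 13.338/100 ≈ 1271.
Year 2016: gap = -2.6 × (8.73 - 5.55) = -8.268%, loss ≈ 9527 × 8.268/100 ≈ 788.
Year 2017: gap = -2.6 × (8.78 - 5.55) = -8.398%, loss ≈ 9527 × 8.398/100 ≈ 800.
Total lost output = 582 + 557 + 1271 + 788 + 800 = 3998 billion.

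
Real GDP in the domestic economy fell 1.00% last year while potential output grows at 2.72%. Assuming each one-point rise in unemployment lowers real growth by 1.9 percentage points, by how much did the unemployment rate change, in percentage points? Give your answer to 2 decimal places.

1.96 percentage points

Growth-rate Okun's law: g_Y = g_Y* - β × Δu, so Δu = (g_Y* - g_Y)/β.
Δu = (2.72 + 1)/1.9 = 3.72/1.9 = 1.96 percentage points.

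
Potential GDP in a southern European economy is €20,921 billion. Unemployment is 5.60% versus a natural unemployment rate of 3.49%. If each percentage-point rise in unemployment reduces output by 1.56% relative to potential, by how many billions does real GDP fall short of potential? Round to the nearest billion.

€689 billion

Output gap = -1.56 × (5.6 - 3.49) = -1.56 × 2.11 = -3.2916%.
Actual GDP ≈ 20921 × 0.967084 ≈ 20232 billion, so the shortfall is 20921 - 20232 = 689 billion.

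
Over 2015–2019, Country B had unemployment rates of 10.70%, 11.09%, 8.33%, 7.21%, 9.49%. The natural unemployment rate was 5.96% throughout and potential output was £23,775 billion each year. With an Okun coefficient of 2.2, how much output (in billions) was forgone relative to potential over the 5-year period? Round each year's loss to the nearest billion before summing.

Year 2015: gap = -2.2 × (10.7 - 5.96) = -10.428%, loss ≈ 23775 × 10.428/100 ≈ 2479.
Year 2016: gap = -2.2 × (11.09 - 5.96) = -11.286%, loss ≈ 23775 × 11.286/100 ≈ 2683.
Year 2017: gap = -2.2 × (8.33 - 5.96) = -5.214%, loss ≈ 23775 × 5.214/100 ≈ 1240.
Year 2018: gap = -2.2 × (7.21 - 5.96) = -2.75%, loss ≈ 23775 × 2.75/100 ≈ 654.
Year 2019: gap = -2.2 × (9.49 - 5.96) = -7.766%, loss ≈ 23775 × 7.766/100 ≈ 1846.
Total lost output = 2479 + 2683 + 1240 + 654 + 1846 = 8902 billion.

£8,902 billion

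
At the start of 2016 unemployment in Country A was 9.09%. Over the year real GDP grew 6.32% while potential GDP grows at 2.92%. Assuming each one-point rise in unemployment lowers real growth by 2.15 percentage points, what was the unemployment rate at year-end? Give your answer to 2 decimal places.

7.51%

Growth-rate Okun's law: g_Y = g_Y* - β × Δu, so Δu = (g_Y* - g_Y)/β.
Δu = (2.92 - 6.32)/2.15 = -3.4/2.15 = -1.58 percentage points.
Year-end unemployment = 9.09 - 1.58 = 7.51%.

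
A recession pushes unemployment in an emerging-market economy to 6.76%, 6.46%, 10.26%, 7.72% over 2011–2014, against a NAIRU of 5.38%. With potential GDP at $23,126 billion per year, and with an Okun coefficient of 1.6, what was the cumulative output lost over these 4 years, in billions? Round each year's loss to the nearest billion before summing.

Year 2011: gap = -1.6 × (6.76 - 5.38) = -2.208%, loss ≈ 23126 × 2.208/100 ≈ 511.
Year 2012: gap = -1.6 × (6.46 - 5.38) = -1.728%, loss ≈ 23126 × 1.728/100 ≈ 400.
Year 2013: gap = -1.6 × (10.26 - 5.38) = -7.808%, loss ≈ 23126 × 7.808/100 ≈ 1806.
Year 2014: gap = -1.6 × (7.72 - 5.38) = -3.744%, loss ≈ 23126 × 3.744/100 ≈ 866.
Total lost output = 511 + 400 + 1806 + 866 = 3583 billion.

$3,583 billion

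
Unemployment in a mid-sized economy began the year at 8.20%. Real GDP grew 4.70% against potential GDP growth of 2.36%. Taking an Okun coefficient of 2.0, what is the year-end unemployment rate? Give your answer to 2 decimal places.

7.03%

Growth-rate Okun's law: g_Y = g_Y* - β × Δu, so Δu = (g_Y* - g_Y)/β.
Δu = (2.36 - 4.7)/2.0 = -2.34/2.0 = -1.17 percentage points.
Year-end unemployment = 8.2 - 1.17 = 7.03%.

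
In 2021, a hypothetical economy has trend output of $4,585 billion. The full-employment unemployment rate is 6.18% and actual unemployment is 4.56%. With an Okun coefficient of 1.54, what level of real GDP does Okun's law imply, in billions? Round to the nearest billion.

$4,699 billion

Unemployment gap = 4.56 - 6.18 = -1.62 points, so the output gap is -1.54 × (-1.62) = 2.4948%.
Actual GDP = 4585 × (1 + 2.4948/100) = 4585 × 1.024948 ≈ 4699 billion.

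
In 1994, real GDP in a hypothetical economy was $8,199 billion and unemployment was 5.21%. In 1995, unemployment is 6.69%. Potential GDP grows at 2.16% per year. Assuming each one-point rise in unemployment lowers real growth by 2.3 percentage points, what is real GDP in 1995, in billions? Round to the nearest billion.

Δu = 6.69 - 5.21 = 1.48 points.
Okun's law (growth form): g_Y = g_Y* - β × Δu = 2.16 - 2.3 × (1.48) = 2.16 - 3.404 = -1.244%.
Real GDP in the next year = 8199 × (1 - 1.244/100) = 8199 × 0.98756 ≈ 8097 billion.

$8,097 billion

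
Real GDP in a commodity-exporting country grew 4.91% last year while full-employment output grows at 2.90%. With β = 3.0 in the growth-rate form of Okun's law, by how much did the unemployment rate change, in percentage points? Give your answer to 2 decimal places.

-0.67 percentage points

Growth-rate Okun's law: g_Y = g_Y* - β × Δu, so Δu = (g_Y* - g_Y)/β.
Δu = (2.9 - 4.91)/3.0 = -2.01/3.0 = -0.67 percentage points.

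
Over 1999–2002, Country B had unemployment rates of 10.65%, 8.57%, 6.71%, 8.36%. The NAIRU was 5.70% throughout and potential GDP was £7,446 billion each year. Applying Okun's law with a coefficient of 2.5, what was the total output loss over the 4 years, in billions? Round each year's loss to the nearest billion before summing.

Year 1999: gap = -2.5 × (10.65 - 5.7) = -12.375%, loss ≈ 7446 × 12.375/100 ≈ 921.
Year 2000: gap = -2.5 × (8.57 - 5.7) = -7.175%, loss ≈ 7446 × 7.175/100 ≈ 534.
Year 2001: gap = -2.5 × (6.71 - 5.7) = -2.525%, loss ≈ 7446 × 2.525/100 ≈ 188.
Year 2002: gap = -2.5 × (8.36 - 5.7) = -6.65%, loss ≈ 7446 × 6.65/100 ≈ 495.
Total lost output = 921 + 534 + 188 + 495 = 2138 billion.

£2,138 billion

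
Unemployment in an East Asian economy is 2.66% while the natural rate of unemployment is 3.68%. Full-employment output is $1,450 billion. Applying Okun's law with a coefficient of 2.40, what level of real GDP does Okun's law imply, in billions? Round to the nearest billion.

Unemployment gap = 2.66 - 3.68 = -1.02 points, so the output gap is -2.4 × (-1.02) = 2.448%.
Actual GDP = 1450 × (1 + 2.448/100) = 1450 × 1.02448 ≈ 1485 billion.

$1,485 billion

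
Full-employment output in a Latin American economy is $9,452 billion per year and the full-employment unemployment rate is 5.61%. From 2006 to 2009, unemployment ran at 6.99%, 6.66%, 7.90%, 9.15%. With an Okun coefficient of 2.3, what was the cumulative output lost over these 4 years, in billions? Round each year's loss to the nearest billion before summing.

Year 2006: gap = -2.3 × (6.99 - 5.61) = -3.174%, loss ≈ 9452 × 3.174/100 ≈ 300.
Year 2007: gap = -2.3 × (6.66 - 5.61) = -2.415%, loss ≈ 9452 × 2.415/100 ≈ 228.
Year 2008: gap = -2.3 × (7.9 - 5.61) = -5.267%, loss ≈ 9452 × 5.267/100 ≈ 498.
Year 2009: gap = -2.3 × (9.15 - 5.61) = -8.142%, loss ≈ 9452 × 8.142/100 ≈ 770.
Total lost output = 300 + 228 + 498 + 770 = 1796 billion.

$1,796 billion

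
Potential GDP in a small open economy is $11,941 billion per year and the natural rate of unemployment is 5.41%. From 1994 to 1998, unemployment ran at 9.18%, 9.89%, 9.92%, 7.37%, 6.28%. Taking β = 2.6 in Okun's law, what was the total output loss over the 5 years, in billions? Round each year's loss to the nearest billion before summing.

$4,840 billion

Year 1994: gap = -2.6 × (9.18 - 5.41) = -9.802%, loss ≈ 11941 × 9.802/100 ≈ 1170.
Year 1995: gap = -2.6 × (9.89 - 5.41) = -11.648%, loss ≈ 11941 × 11.648/100 ≈ 1391.
Year 1996: gap = -2.6 × (9.92 - 5.41) = -11.726%, loss ≈ 11941 × 11.726/100 ≈ 1400.
Year 1997: gap = -2.6 × (7.37 - 5.41) = -5.096%, loss ≈ 11941 × 5.096/100 ≈ 609.
Year 1998: gap = -2.6 × (6.28 - 5.41) = -2.262%, loss ≈ 11941 × 2.262/100 ≈ 270.
Total lost output = 1170 + 1391 + 1400 + 609 + 270 = 4840 billion.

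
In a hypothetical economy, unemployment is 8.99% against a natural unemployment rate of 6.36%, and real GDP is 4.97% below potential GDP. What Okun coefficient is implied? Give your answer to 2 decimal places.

Okun's law: output gap = -β × (u - u*).
-4.97 = -β × (8.99 - 6.36) = -β × 2.63, so β = 4.97/2.63 = 1.89.

β ≈ 1.89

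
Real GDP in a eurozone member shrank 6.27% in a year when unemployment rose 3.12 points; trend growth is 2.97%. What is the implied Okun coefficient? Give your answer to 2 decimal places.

Growth form: g_Y = g_Y* - β × Δu, so β = (g_Y* - g_Y)/Δu.
β = (2.97 + 6.27)/3.12 = 9.24/3.12 = 2.96.

β ≈ 2.96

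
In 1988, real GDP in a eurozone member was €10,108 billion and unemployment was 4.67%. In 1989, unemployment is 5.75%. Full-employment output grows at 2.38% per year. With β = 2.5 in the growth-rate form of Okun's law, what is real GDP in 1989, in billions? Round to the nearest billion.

€10,076 billion

Δu = 5.75 - 4.67 = 1.08 points.
Okun's law (growth form): g_Y = g_Y* - β × Δu = 2.38 - 2.5 × (1.08) = 2.38 - 2.7 = -0.32%.
Real GDP in the next year = 10108 × (1 - 0.32/100) = 10108 × 0.9968 ≈ 10076 billion.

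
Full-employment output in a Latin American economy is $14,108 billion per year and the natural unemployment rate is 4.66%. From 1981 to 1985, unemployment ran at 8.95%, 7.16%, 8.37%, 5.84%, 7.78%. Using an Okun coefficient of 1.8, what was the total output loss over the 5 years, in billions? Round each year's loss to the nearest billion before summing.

$3,758 billion

Year 1981: gap = -1.8 × (8.95 - 4.66) = -7.722%, loss ≈ 14108 × 7.722/100 ≈ 1089.
Year 1982: gap = -1.8 × (7.16 - 4.66) = -4.5%, loss ≈ 14108 × 4.5/100 ≈ 635.
Year 1983: gap = -1.8 × (8.37 - 4.66) = -6.678%, loss ≈ 14108 × 6.678/100 ≈ 942.
Year 1984: gap = -1.8 × (5.84 - 4.66) = -2.124%, loss ≈ 14108 × 2.124/100 ≈ 300.
Year 1985: gap = -1.8 × (7.78 - 4.66) = -5.616%, loss ≈ 14108 × 5.616/100 ≈ 792.
Total lost output = 1089 + 635 + 942 + 300 + 792 = 3758 billion.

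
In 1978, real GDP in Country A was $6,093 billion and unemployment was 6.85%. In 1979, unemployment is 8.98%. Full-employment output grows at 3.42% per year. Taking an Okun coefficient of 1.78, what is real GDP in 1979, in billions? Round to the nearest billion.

$6,070 billion

Δu = 8.98 - 6.85 = 2.13 points.
Okun's law (growth form): g_Y = g_Y* - β × Δu = 3.42 - 1.78 × (2.13) = 3.42 - 3.7914 = -0.3714%.
Real GDP in the next year = 6093 × (1 - 0.3714/100) = 6093 × 0.996286 ≈ 6070 billion.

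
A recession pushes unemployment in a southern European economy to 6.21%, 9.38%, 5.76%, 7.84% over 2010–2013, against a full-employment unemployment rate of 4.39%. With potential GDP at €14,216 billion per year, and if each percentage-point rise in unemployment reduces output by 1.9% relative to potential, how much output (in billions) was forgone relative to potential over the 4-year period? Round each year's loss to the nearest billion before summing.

Year 2010: gap = -1.9 × (6.21 - 4.39) = -3.458%, loss ≈ 14216 × 3.458/100 ≈ 492.
Year 2011: gap = -1.9 × (9.38 - 4.39) = -9.481%, loss ≈ 14216 × 9.481/100 ≈ 1348.
Year 2012: gap = -1.9 × (5.76 - 4.39) = -2.603%, loss ≈ 14216 × 2.603/100 ≈ 370.
Year 2013: gap = -1.9 × (7.84 - 4.39) = -6.555%, loss ≈ 14216 × 6.555/100 ≈ 932.
Total lost output = 492 + 1348 + 370 + 932 = 3142 billion.

€3,142 billion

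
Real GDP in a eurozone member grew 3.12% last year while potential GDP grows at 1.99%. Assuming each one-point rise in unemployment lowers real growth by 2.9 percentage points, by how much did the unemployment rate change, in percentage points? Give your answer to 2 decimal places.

-0.39 percentage points

Growth-rate Okun's law: g_Y = g_Y* - β × Δu, so Δu = (g_Y* - g_Y)/β.
Δu = (1.99 - 3.12)/2.9 = -1.13/2.9 = -0.39 percentage points.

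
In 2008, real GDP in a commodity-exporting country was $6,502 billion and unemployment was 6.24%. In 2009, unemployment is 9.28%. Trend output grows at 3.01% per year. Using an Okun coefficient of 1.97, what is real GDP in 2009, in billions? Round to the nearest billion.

Δu = 9.28 - 6.24 = 3.04 points.
Okun's law (growth form): g_Y = g_Y* - β × Δu = 3.01 - 1.97 × (3.04) = 3.01 - 5.9888 = -2.9788%.
Real GDP in the next year = 6502 × (1 - 2.9788/100) = 6502 × 0.970212 ≈ 6308 billion.

$6,308 billion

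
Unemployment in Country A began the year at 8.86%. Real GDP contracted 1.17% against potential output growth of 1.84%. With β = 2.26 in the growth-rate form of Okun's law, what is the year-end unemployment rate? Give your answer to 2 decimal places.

10.19%

Growth-rate Okun's law: g_Y = g_Y* - β × Δu, so Δu = (g_Y* - g_Y)/β.
Δu = (1.84 + 1.17)/2.26 = 3.01/2.26 = 1.33 percentage points.
Year-end unemployment = 8.86 + 1.33 = 10.19%.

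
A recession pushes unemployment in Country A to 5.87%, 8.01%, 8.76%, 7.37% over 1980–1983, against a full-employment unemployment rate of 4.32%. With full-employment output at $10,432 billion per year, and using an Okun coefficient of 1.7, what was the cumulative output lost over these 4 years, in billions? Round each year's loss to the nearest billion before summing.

$2,257 billion

Year 1980: gap = -1.7 × (5.87 - 4.32) = -2.635%, loss ≈ 10432 × 2.635/100 ≈ 275.
Year 1981: gap = -1.7 × (8.01 - 4.32) = -6.273%, loss ≈ 10432 × 6.273/100 ≈ 654.
Year 1982: gap = -1.7 × (8.76 - 4.32) = -7.548%, loss ≈ 10432 × 7.548/100 ≈ 787.
Year 1983: gap = -1.7 × (7.37 - 4.32) = -5.185%, loss ≈ 10432 × 5.185/100 ≈ 541.
Total lost output = 275 + 654 + 787 + 541 = 2257 billion.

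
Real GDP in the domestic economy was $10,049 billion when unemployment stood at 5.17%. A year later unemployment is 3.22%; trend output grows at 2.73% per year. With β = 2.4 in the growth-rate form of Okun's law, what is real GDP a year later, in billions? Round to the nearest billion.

$10,794 billion

Δu = 3.22 - 5.17 = -1.95 points.
Okun's law (growth form): g_Y = g_Y* - β × Δu = 2.73 - 2.4 × (-1.95) = 2.73 + 4.68 = 7.41%.
Real GDP in the next year = 10049 × (1 + 7.41/100) = 10049 × 1.0741 ≈ 10794 billion.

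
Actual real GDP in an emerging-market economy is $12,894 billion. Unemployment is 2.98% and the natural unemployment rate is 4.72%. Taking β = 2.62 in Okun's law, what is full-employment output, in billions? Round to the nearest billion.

$12,332 billion

Unemployment gap = 2.98 - 4.72 = -1.74 points, so output gap = -2.62 × (-1.74) = 4.5588%.
Since Y = Y* × (1 + gap/100), Y* = 12894/1.045588 ≈ 12332 billion.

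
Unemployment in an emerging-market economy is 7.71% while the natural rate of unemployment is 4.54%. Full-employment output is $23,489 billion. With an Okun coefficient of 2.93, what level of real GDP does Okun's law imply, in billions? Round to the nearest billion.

Unemployment gap = 7.71 - 4.54 = 3.17 points, so the output gap is -2.93 × 3.17 = -9.2881%.
Actual GDP = 23489 × (1 - 9.2881/100) = 23489 × 0.907119 ≈ 21307 billion.

$21,307 billion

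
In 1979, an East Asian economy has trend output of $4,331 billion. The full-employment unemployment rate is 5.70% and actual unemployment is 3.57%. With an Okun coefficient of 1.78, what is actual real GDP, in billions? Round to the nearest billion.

$4,495 billion

Unemployment gap = 3.57 - 5.7 = -2.13 points, so the output gap is -1.78 × (-2.13) = 3.7914%.
Actual GDP = 4331 × (1 + 3.7914/100) = 4331 × 1.037914 ≈ 4495 billion.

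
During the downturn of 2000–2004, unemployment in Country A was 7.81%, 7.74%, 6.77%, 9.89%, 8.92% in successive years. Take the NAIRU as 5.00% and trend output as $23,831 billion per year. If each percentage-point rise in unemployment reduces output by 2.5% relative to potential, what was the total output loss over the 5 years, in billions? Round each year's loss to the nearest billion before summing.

Year 2000: gap = -2.5 × (7.81 - 5) = -7.025%, loss ≈ 23831 × 7.025/100 ≈ 1674.
Year 2001: gap = -2.5 × (7.74 - 5) = -6.85%, loss ≈ 23831 × 6.85/100 ≈ 1632.
Year 2002: gap = -2.5 × (6.77 - 5) = -4.425%, loss ≈ 23831 × 4.425/100 ≈ 1055.
Year 2003: gap = -2.5 × (9.89 - 5) = -12.225%, loss ≈ 23831 × 12.225/100 ≈ 2913.
Year 2004: gap = -2.5 × (8.92 - 5) = -9.8%, loss ≈ 23831 × 9.8/100 ≈ 2335.
Total lost output = 1674 + 1632 + 1055 + 2913 + 2335 = 9609 billion.

$9,609 billion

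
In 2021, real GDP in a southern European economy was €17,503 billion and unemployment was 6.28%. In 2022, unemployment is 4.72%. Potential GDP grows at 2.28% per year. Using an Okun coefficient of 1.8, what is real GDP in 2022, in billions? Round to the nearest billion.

Δu = 4.72 - 6.28 = -1.56 points.
Okun's law (growth form): g_Y = g_Y* - β × Δu = 2.28 - 1.8 × (-1.56) = 2.28 + 2.808 = 5.088%.
Real GDP in the next year = 17503 × (1 + 5.088/100) = 17503 × 1.05088 ≈ 18394 billion.

€18,394 billion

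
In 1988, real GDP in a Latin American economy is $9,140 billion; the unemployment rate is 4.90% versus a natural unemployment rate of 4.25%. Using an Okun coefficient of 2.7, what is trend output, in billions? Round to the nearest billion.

$9,303 billion

Unemployment gap = 4.9 - 4.25 = 0.65 points, so output gap = -2.7 × 0.65 = -1.755%.
Since Y = Y* × (1 + gap/100), Y* = 9140/0.98245 ≈ 9303 billion.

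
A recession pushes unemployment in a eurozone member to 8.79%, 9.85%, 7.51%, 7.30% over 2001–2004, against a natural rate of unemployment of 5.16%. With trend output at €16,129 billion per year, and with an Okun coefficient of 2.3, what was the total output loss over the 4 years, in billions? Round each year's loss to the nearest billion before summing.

€4,753 billion

Year 2001: gap = -2.3 × (8.79 - 5.16) = -8.349%, loss ≈ 16129 × 8.349/100 ≈ 1347.
Year 2002: gap = -2.3 × (9.85 - 5.16) = -10.787%, loss ≈ 16129 × 10.787/100 ≈ 1740.
Year 2003: gap = -2.3 × (7.51 - 5.16) = -5.405%, loss ≈ 16129 × 5.405/100 ≈ 872.
Year 2004: gap = -2.3 × (7.3 - 5.16) = -4.922%, loss ≈ 16129 × 4.922/100 ≈ 794.
Total lost output = 1347 + 1740 + 872 + 794 = 4753 billion.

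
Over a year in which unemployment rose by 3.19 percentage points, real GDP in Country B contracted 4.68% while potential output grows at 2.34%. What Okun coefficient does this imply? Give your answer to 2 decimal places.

β ≈ 2.20

Growth form: g_Y = g_Y* - β × Δu, so β = (g_Y* - g_Y)/Δu.
β = (2.34 + 4.68)/3.19 = 7.02/3.19 = 2.20.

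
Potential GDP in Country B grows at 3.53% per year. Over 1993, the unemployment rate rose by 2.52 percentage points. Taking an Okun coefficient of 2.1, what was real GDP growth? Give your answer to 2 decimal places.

-1.76%

Growth-rate Okun's law: g_Y = g_Y* - β × Δu.
g_Y = 3.53 - 2.1 × (2.52) = 3.53 - 5.292 = -1.762%, i.e. -1.76% to 2 d.p.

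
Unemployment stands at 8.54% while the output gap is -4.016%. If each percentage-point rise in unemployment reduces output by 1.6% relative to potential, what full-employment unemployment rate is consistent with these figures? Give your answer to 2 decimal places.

6.03%

From Okun's law, u - u* = -(output gap)/β = -(-4.016)/1.6 = 2.51 points.
So u* = 8.54 - 2.51 = 6.03%.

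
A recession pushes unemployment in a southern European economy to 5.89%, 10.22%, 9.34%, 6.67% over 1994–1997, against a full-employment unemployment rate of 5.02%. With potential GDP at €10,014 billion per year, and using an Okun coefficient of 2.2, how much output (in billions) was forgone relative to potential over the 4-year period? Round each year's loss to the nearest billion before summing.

Year 1994: gap = -2.2 × (5.89 - 5.02) = -1.914%, loss ≈ 10014 × 1.914/100 ≈ 192.
Year 1995: gap = -2.2 × (10.22 - 5.02) = -11.44%, loss ≈ 10014 × 11.44/100 ≈ 1146.
Year 1996: gap = -2.2 × (9.34 - 5.02) = -9.504%, loss ≈ 10014 × 9.504/100 ≈ 952.
Year 1997: gap = -2.2 × (6.67 - 5.02) = -3.63%, loss ≈ 10014 × 3.63/100 ≈ 364.
Total lost output = 192 + 1146 + 952 + 364 = 2654 billion.

€2,654 billion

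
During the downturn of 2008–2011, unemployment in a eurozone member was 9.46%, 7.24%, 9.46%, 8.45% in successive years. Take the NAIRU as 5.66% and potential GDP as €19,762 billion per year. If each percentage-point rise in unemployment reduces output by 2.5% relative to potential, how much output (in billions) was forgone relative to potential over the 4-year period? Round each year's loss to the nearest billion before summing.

Year 2008: gap = -2.5 × (9.46 - 5.66) = -9.5%, loss ≈ 19762 × 9.5/100 ≈ 1877.
Year 2009: gap = -2.5 × (7.24 - 5.66) = -3.95%, loss ≈ 19762 × 3.95/100 ≈ 781.
Year 2010: gap = -2.5 × (9.46 - 5.66) = -9.5%, loss ≈ 19762 × 9.5/100 ≈ 1877.
Year 2011: gap = -2.5 × (8.45 - 5.66) = -6.975%, loss ≈ 19762 × 6.975/100 ≈ 1378.
Total lost output = 1877 + 781 + 1877 + 1378 = 5913 billion.

€5,913 billion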